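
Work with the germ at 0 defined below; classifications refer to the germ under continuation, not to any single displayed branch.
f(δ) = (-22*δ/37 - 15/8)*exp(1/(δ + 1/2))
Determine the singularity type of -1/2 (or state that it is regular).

The point is an essential singularity.

The exponent 1/(δ - (-1/2)) has a pole at -1/2, so exp(1/(δ - (-1/2))) takes every nonzero value near it: an essential singularity (not a pole of any order).


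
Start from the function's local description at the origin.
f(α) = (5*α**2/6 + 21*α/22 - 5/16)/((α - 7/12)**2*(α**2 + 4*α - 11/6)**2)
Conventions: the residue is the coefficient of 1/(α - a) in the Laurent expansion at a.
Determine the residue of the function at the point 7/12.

The residue is -125989056/19487171.

At the order-2 pole 7/12 set g(α) = (α - (7/12))^2*f(α) = (5*α**2/6 + 21*α/22 - 5/16)/(α**2 + 4*α - 11/6)**2.
Order-2 pole: residue = g'(a); g'(7/12) = -125989056/19487171, so the residue is -125989056/19487171.


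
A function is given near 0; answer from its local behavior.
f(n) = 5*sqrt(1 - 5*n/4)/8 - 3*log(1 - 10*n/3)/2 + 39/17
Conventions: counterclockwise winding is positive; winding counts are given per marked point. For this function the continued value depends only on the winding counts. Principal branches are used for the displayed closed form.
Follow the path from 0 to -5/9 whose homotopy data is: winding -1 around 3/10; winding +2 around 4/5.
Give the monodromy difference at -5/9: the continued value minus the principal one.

Continued minus principal equals (3)*pi*i.

The rational part is single-valued and drops out of the difference; each branch term changes only by its own monodromy.
(5/8)*sqrt(1 - n/(4/5)): winding +2 is even, the square root returns to the same sheet, contribution 0.
(-3/2)*log(1 - n/(3/10)): each positive loop around 3/10 adds 2*pi*i to the log, so winding -1 contributes (-3/2)*(-1)*2*pi*i = (3)*pi*i.
Summing the contributions at n = -5/9 gives (3)*pi*i.


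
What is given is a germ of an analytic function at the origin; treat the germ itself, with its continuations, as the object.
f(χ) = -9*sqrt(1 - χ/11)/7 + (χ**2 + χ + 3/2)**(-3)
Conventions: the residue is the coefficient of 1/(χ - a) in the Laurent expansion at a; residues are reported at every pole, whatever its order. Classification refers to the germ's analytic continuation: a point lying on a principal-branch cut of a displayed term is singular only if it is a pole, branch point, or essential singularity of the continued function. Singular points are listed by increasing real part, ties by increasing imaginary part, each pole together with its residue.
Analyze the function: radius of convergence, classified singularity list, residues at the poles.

Radius of convergence at 0: (1/2)*sqrt(6).
At (-1/2) - ((1/2)*sqrt(5))*i: a pole of order 3; residue ((6/125)*sqrt(5))*i.
At (-1/2) + ((1/2)*sqrt(5))*i: a pole of order 3; residue -((6/125)*sqrt(5))*i.
At 11: an algebraic (square-root) branch point.

Denominator factor (χ**2 + χ + 3/2)^3: discriminant -5, complex-conjugate roots (-1/2) + ((1/2)*sqrt(5))*i and (-1/2) - ((1/2)*sqrt(5))*i; poles of order 3, moduli (1/2)*sqrt(6) and (1/2)*sqrt(6).
Branch term (-9/7)*sqrt(1 - χ/(11)): its argument vanishes at χ = 11, a square-root branch point, modulus 11.
The radius of convergence is the smallest modulus among the singular points: (1/2)*sqrt(6).
The branch term is analytic at (-1/2) - ((1/2)*sqrt(5))*i and contributes nothing to the residue; only the rational part matters.
The factor χ**2 + χ + 3/2 splits as (χ - a)(χ - a') with a = (-1/2) - ((1/2)*sqrt(5))*i, a' = (-1/2) + ((1/2)*sqrt(5))*i. At the order-3 pole a set g(χ) = (χ - a)^3*(rational part) = [1] / (χ - a')^3.
Order-3 pole: residue = g''(a)/2; g''((-1/2) - ((1/2)*sqrt(5))*i) = ((12/125)*sqrt(5))*i, so the residue is ((6/125)*sqrt(5))*i.
The branch term is analytic at (-1/2) + ((1/2)*sqrt(5))*i and contributes nothing to the residue; only the rational part matters.
The factor χ**2 + χ + 3/2 splits as (χ - a)(χ - a') with a = (-1/2) + ((1/2)*sqrt(5))*i, a' = (-1/2) - ((1/2)*sqrt(5))*i. At the order-3 pole a set g(χ) = (χ - a)^3*(rational part) = [1] / (χ - a')^3.
Order-3 pole: residue = g''(a)/2; g''((-1/2) + ((1/2)*sqrt(5))*i) = -((12/125)*sqrt(5))*i, so the residue is -((6/125)*sqrt(5))*i.
List the singular points by increasing real part (a conjugate pair: the negative imaginary part first).


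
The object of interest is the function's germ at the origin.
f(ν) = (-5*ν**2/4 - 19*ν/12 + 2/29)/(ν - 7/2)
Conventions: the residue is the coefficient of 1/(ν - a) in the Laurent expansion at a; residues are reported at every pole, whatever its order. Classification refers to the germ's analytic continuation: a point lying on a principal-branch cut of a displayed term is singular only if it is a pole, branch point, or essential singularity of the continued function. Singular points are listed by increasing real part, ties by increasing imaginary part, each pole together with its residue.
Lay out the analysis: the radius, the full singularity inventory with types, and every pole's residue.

Radius of convergence at 0: 7/2.
At 7/2: a pole of order 1; residue -28933/1392.

Denominator factor (ν - 7/2): pole of order 1 at 7/2, modulus 7/2.
The radius of convergence is the smallest modulus among the singular points: 7/2.
At the order-1 pole 7/2 set g(ν) = (ν - (7/2))*f(ν) = -5*ν**2/4 - 19*ν/12 + 2/29.
Simple pole: residue = g(a) at a = 7/2, which is -28933/1392.


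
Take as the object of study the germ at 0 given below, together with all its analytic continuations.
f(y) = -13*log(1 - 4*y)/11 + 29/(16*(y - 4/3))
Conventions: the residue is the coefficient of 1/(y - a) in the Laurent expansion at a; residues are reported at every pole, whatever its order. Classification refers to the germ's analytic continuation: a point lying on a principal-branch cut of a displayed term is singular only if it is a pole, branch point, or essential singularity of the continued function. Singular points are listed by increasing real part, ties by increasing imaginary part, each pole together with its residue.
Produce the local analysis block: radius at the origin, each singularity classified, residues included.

Radius of convergence at 0: 1/4.
At 1/4: a logarithmic branch point.
At 4/3: a pole of order 1; residue 29/16.

Denominator factor (y - 4/3): pole of order 1 at 4/3, modulus 4/3.
Branch term (-13/11)*log(1 - y/(1/4)): its argument vanishes at y = 1/4, a logarithmic branch point, modulus 1/4.
The radius of convergence is the smallest modulus among the singular points: 1/4.
The branch term is analytic at 4/3 and contributes nothing to the residue; only the rational part matters.
At the order-1 pole 4/3 set g(y) = (y - (4/3))*(rational part) = 29/16.
Simple pole: residue = g(a) at a = 4/3, which is 29/16.
List the singular points by increasing real part (a conjugate pair: the negative imaginary part first).


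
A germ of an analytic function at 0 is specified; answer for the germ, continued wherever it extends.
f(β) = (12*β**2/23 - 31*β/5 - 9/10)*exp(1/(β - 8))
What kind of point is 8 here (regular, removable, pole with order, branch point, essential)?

The exponent 1/(β - (8)) has a pole at 8, so exp(1/(β - (8))) takes every nonzero value near it: an essential singularity (not a pole of any order).

The point is an essential singularity.


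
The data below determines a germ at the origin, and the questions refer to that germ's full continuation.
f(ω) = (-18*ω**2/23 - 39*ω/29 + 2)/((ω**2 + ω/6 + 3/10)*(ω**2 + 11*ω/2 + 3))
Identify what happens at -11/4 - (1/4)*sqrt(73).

The point is a pole of order 1.

The denominator factor ω**2 + 11*ω/2 + 3 vanishes at -11/4 - (1/4)*sqrt(73) and appears to the power 1; the numerator there equals -5057/1334 - (987/1334)*sqrt(73), nonzero, and no other factor vanishes.
Hence a pole whose order is the multiplicity, 1.


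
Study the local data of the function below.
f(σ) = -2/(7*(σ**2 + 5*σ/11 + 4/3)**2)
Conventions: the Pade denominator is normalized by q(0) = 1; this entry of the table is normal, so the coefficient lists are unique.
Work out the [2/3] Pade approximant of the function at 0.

Taylor coefficients needed (expand at 0): a_0 = -9/56, a_1 = 135/1232, a_2 = 20061/108416, a_3 = -37665/170368, a_4 = -23918733/209893376, a_5 = 1287184365/4617654272.
Write the denominator as Q(σ) = 1 + q1*σ + q2*σ^2 + q3*σ^3. Requiring Q*f - P = O(σ^6) with deg P <= 2 kills the coefficients of σ^3..σ^5 in Q*f:
  σ^3: a_3 + q1*a_2 + q2*a_1 + q3*a_0 = 0, i.e. -37665/170368 + (20061/108416)*q1 + (135/1232)*q2 + (-9/56)*q3 = 0.
  σ^4: a_4 + q1*a_3 + q2*a_2 + q3*a_1 = 0, i.e. -23918733/209893376 + (-37665/170368)*q1 + (20061/108416)*q2 + (135/1232)*q3 = 0.
  σ^5: a_5 + q1*a_4 + q2*a_3 + q3*a_2 = 0, i.e. 1287184365/4617654272 + (-23918733/209893376)*q1 + (-37665/170368)*q2 + (20061/108416)*q3 = 0.
Solving this linear system: q1 = 18405/16346, q2 = 2057679/1438448, q3 = 29295/32692.
The numerator is Q*f truncated at degree 2: P0 = a_0 = -9/56; P1 = a_1 + q1*a_0 = -1485/20804; P2 = a_2 + q1*a_1 + q2*a_0 = 3267/41608.

The Pade approximant has numerator coefficients [-9/56, -1485/20804, 3267/41608]; denominator coefficients [1, 18405/16346, 2057679/1438448, 29295/32692].


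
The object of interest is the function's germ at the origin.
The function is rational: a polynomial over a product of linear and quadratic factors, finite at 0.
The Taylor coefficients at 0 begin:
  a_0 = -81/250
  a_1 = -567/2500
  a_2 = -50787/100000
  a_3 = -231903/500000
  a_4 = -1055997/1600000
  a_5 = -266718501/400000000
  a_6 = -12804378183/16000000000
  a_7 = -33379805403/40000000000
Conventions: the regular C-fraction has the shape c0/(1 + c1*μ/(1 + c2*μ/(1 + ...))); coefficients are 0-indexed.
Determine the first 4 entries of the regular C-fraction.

Taylor coefficients (read off): a_0 = -81/250, a_1 = -567/2500, a_2 = -50787/100000, a_3 = -231903/500000.
c0 = a_0 = -81/250. Peel one level at a time: if S = 1 + c*μ/S' with S'(0) = 1, then c is the μ-coefficient of S and S' = c*μ/(S - 1).
S_1 = c0/f = 1 + (-7/10)*μ + (-431/400)*μ^2 + ...; c1 = -7/10.
S_2 = c1*μ/(S_1 - 1) = 1 + (-431/280)*μ + (232801/78400)*μ^2 + ...; c2 = -431/280.
S_3 = c2*μ/(S_2 - 1) = 1 + (232801/120680)*μ + ...; c3 = 232801/120680.

The regular C-fraction coefficients are [-81/250, -7/10, -431/280, 232801/120680].


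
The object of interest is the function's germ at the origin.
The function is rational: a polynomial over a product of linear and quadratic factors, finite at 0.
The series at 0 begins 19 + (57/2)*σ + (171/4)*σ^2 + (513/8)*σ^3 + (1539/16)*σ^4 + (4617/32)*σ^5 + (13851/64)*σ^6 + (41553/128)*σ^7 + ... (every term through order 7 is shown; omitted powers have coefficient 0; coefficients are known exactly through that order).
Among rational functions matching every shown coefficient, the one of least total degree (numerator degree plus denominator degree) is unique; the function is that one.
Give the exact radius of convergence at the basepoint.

The radius of convergence is 2/3.

No rational of total degree below 1 reproduces all 8 coefficients; solving the [0/1] Pade equations on them gives f(σ) = -38/(3*(σ - 2/3)), whose expansion matches every shown term.
Denominator factor (σ - 2/3): pole of order 1 at 2/3, modulus 2/3.
The radius of convergence is the smallest modulus among the singular points: 2/3.


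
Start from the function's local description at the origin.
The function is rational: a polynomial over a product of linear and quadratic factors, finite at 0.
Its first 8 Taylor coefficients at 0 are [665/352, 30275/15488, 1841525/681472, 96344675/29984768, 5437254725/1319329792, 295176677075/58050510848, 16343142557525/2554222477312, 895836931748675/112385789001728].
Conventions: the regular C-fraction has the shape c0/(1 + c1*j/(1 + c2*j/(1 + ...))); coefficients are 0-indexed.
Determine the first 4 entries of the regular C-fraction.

The regular C-fraction coefficients are [665/352, -865/836, -1143/3287, 133/173].

Taylor coefficients (read off): a_0 = 665/352, a_1 = 30275/15488, a_2 = 1841525/681472, a_3 = 96344675/29984768.
c0 = a_0 = 665/352. Peel one level at a time: if S = 1 + c*j/S' with S'(0) = 1, then c is the j-coefficient of S and S' = c*j/(S - 1).
S_1 = c0/f = 1 + (-865/836)*j + (-5715/15884)*j^2 + ...; c1 = -865/836.
S_2 = c1*j/(S_1 - 1) = 1 + (-1143/3287)*j + (8001/29929)*j^2 + ...; c2 = -1143/3287.
S_3 = c2*j/(S_2 - 1) = 1 + (133/173)*j + ...; c3 = 133/173.


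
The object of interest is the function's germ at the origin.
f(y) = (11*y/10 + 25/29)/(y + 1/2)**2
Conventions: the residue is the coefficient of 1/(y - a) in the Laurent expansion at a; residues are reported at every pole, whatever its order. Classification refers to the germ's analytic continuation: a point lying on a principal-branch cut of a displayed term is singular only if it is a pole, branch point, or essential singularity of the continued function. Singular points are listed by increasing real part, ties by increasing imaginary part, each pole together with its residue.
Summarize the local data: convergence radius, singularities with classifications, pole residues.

Radius of convergence at 0: 1/2.
At -1/2: a pole of order 2; residue 11/10.

Denominator factor (y + 1/2)^2: pole of order 2 at -1/2, modulus 1/2.
The radius of convergence is the smallest modulus among the singular points: 1/2.
At the order-2 pole -1/2 set g(y) = (y - (-1/2))^2*f(y) = 11*y/10 + 25/29.
Order-2 pole: residue = g'(a); g'(-1/2) = 11/10, so the residue is 11/10.


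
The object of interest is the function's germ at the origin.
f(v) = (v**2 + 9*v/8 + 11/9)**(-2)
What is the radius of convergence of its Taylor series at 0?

Denominator factor (v**2 + 9*v/8 + 11/9)^2: discriminant -2087/576, complex-conjugate roots (-9/16) + ((1/48)*sqrt(2087))*i and (-9/16) - ((1/48)*sqrt(2087))*i; poles of order 2, moduli (1/3)*sqrt(11) and (1/3)*sqrt(11).
The radius of convergence is the smallest modulus among the singular points: (1/3)*sqrt(11).

The radius of convergence is (1/3)*sqrt(11).


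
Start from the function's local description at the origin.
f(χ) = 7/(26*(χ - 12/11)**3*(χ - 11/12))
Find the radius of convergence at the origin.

Denominator factor (χ - 11/12): pole of order 1 at 11/12, modulus 11/12.
Denominator factor (χ - 12/11)^3: pole of order 3 at 12/11, modulus 12/11.
The radius of convergence is the smallest modulus among the singular points: 11/12.

The radius of convergence is 11/12.


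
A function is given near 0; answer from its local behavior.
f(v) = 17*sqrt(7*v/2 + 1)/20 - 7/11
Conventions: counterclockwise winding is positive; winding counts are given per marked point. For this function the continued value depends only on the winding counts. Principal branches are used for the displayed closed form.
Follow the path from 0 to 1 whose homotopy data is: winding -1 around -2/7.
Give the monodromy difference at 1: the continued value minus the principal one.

The rational part is single-valued and drops out of the difference; each branch term changes only by its own monodromy.
(17/20)*sqrt(1 - v/(-2/7)): winding -1 is odd, the square root flips sign, contributing -2*(17/20)*sqrt(1 - (1)/(-2/7)) = -2*(17/20)*sqrt(9/2) = -(51/20)*sqrt(2).
Summing the contributions at v = 1 gives -(51/20)*sqrt(2).

Continued minus principal equals -(51/20)*sqrt(2).


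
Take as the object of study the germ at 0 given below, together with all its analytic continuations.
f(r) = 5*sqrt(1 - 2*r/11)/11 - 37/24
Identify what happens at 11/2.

The point is an algebraic (square-root) branch point.

The term (5/11)*sqrt(1 - r/(11/2)) has argument 1 - 11/2/(11/2) = 0 at 11/2: a square-root (algebraic, two-sheeted) branch point; the remaining terms are analytic or single-valued there.


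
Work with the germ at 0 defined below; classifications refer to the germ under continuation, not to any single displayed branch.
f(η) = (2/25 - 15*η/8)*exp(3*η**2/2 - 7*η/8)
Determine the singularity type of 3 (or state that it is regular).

There is no denominator, hence no pole anywhere.
The factor exp(3*η**2/2 - 7*η/8) is entire.
So the germ continues analytically to 3.

The point is a regular point.


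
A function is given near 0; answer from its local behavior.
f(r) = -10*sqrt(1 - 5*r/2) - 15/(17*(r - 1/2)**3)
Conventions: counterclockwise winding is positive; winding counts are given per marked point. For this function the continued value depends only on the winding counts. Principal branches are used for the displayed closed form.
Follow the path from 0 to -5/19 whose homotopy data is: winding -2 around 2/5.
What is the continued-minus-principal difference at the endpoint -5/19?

Continued minus principal equals 0.

The rational part is single-valued and drops out of the difference; each branch term changes only by its own monodromy.
(-10)*sqrt(1 - r/(2/5)): winding -2 is even, the square root returns to the same sheet, contribution 0.
Summing the contributions at r = -5/19 gives 0.


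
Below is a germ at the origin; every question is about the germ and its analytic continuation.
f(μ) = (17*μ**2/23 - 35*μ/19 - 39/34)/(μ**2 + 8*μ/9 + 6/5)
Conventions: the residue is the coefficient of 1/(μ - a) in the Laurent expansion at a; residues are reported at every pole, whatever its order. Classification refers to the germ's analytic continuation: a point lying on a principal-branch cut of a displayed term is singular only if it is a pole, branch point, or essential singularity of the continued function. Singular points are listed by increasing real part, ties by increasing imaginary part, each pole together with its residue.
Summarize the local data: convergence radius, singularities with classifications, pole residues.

Radius of convergence at 0: (1/5)*sqrt(30).
At (-4/9) - ((1/45)*sqrt(2030))*i: a pole of order 1; residue (-9829/7866) - ((5555947/542911320)*sqrt(2030))*i.
At (-4/9) + ((1/45)*sqrt(2030))*i: a pole of order 1; residue (-9829/7866) + ((5555947/542911320)*sqrt(2030))*i.

Denominator factor (μ**2 + 8*μ/9 + 6/5): discriminant -1624/405, complex-conjugate roots (-4/9) + ((1/45)*sqrt(2030))*i and (-4/9) - ((1/45)*sqrt(2030))*i; poles of order 1, moduli (1/5)*sqrt(30) and (1/5)*sqrt(30).
The radius of convergence is the smallest modulus among the singular points: (1/5)*sqrt(30).
The factor μ**2 + 8*μ/9 + 6/5 splits as (μ - a)(μ - a') with a = (-4/9) - ((1/45)*sqrt(2030))*i, a' = (-4/9) + ((1/45)*sqrt(2030))*i. At the order-1 pole a set g(μ) = (μ - a)*f(μ) = [17*μ**2/23 - 35*μ/19 - 39/34] / (μ - a').
Simple pole: residue = g(a) at a = (-4/9) - ((1/45)*sqrt(2030))*i, which is (-9829/7866) - ((5555947/542911320)*sqrt(2030))*i.
The factor μ**2 + 8*μ/9 + 6/5 splits as (μ - a)(μ - a') with a = (-4/9) + ((1/45)*sqrt(2030))*i, a' = (-4/9) - ((1/45)*sqrt(2030))*i. At the order-1 pole a set g(μ) = (μ - a)*f(μ) = [17*μ**2/23 - 35*μ/19 - 39/34] / (μ - a').
Simple pole: residue = g(a) at a = (-4/9) + ((1/45)*sqrt(2030))*i, which is (-9829/7866) + ((5555947/542911320)*sqrt(2030))*i.
List the singular points by increasing real part (a conjugate pair: the negative imaginary part first).


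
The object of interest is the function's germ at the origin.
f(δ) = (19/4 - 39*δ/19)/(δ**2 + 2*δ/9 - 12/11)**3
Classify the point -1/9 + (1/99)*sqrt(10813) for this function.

The denominator factor δ**2 + 2*δ/9 - 12/11 vanishes at -1/9 + (1/99)*sqrt(10813) and appears to the power 3; the numerator there equals 1135/228 - (13/627)*sqrt(10813), nonzero, and no other factor vanishes.
Hence a pole whose order is the multiplicity, 3.

The point is a pole of order 3.


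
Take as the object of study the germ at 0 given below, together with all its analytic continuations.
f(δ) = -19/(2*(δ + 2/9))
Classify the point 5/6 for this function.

The point is a regular point.

Denominator factors: δ + 2/9 = 19/18 at δ = 5/6 — none vanishes.
So the germ continues analytically to 5/6.


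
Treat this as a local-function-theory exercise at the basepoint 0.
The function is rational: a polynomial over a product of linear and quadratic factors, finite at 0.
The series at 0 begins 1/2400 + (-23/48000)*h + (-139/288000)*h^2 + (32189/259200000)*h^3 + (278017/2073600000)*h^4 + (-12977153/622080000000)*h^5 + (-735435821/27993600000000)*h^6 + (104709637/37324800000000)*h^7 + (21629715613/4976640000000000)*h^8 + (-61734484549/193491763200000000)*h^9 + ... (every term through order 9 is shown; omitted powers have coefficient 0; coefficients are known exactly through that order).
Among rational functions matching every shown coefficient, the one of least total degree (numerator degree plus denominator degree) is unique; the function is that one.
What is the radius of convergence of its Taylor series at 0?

No rational of total degree below 8 reproduces all 10 coefficients; solving the [2/6] Pade equations on them gives f(h) = (-h**2/3 - h/2 + 5/12)/(h**2 - h/6 + 10)**3, whose expansion matches every shown term.
Denominator factor (h**2 - h/6 + 10)^3: discriminant -1439/36, complex-conjugate roots (1/12) + ((1/12)*sqrt(1439))*i and (1/12) - ((1/12)*sqrt(1439))*i; poles of order 3, moduli sqrt(10) and sqrt(10).
The radius of convergence is the smallest modulus among the singular points: sqrt(10).

The radius of convergence is sqrt(10).


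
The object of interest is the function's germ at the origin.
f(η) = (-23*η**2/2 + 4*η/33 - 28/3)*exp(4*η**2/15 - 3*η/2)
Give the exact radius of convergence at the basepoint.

The radius of convergence is infinite.

The factor exp(4*η**2/15 - 3*η/2) is entire and contributes no finite singular point.
The polynomial part has no poles.
No finite singular points: the Taylor series at 0 converges everywhere.


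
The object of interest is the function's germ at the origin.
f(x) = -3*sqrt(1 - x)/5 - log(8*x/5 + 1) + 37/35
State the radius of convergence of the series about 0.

Branch term (-1)*log(1 - x/(-5/8)): its argument vanishes at x = -5/8, a logarithmic branch point, modulus 5/8.
Branch term (-3/5)*sqrt(1 - x/(1)): its argument vanishes at x = 1, a square-root branch point, modulus 1.
The radius of convergence is the smallest modulus among the singular points: 5/8.

The radius of convergence is 5/8.


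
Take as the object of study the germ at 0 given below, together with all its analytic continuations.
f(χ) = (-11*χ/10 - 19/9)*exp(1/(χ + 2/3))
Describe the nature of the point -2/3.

The exponent 1/(χ - (-2/3)) has a pole at -2/3, so exp(1/(χ - (-2/3))) takes every nonzero value near it: an essential singularity (not a pole of any order).

The point is an essential singularity.


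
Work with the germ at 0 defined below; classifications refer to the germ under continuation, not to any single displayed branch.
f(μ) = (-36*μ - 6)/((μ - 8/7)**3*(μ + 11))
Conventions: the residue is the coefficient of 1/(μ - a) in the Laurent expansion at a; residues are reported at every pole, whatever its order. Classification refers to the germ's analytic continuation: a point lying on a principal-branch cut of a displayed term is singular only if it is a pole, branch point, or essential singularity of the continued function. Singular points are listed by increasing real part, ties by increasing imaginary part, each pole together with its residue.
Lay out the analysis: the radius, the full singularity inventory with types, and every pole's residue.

Denominator factor (μ - 8/7)^3: pole of order 3 at 8/7, modulus 8/7.
Denominator factor (μ + 11): pole of order 1 at -11, modulus 11.
The radius of convergence is the smallest modulus among the singular points: 8/7.
At the order-1 pole -11 set g(μ) = (μ - (-11))*f(μ) = (-36*μ - 6)/(μ - 8/7)**3.
Simple pole: residue = g(a) at a = -11, which is -26754/122825.
At the order-3 pole 8/7 set g(μ) = (μ - (8/7))^3*f(μ) = (-36*μ - 6)/(μ + 11).
Order-3 pole: residue = g''(a)/2; g''(8/7) = 53508/122825, so the residue is 26754/122825.
List the singular points by increasing real part (a conjugate pair: the negative imaginary part first).

Radius of convergence at 0: 8/7.
At -11: a pole of order 1; residue -26754/122825.
At 8/7: a pole of order 3; residue 26754/122825.


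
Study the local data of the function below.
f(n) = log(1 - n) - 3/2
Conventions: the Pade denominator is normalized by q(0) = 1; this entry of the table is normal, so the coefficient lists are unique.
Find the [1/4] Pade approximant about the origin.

The Pade approximant has numerator coefficients [-3/2, 22/5]; denominator coefficients [1, -18/5, 31/15, -2/5, 19/90].

Taylor coefficients needed (expand at 0): a_0 = -3/2, a_1 = -1, a_2 = -1/2, a_3 = -1/3, a_4 = -1/4, a_5 = -1/5.
Write the denominator as Q(n) = 1 + q1*n + q2*n^2 + q3*n^3 + q4*n^4. Requiring Q*f - P = O(n^6) with deg P <= 1 kills the coefficients of n^2..n^5 in Q*f:
  n^2: a_2 + q1*a_1 + q2*a_0 = 0, i.e. -1/2 + (-1)*q1 + (-3/2)*q2 = 0.
  n^3: a_3 + q1*a_2 + q2*a_1 + q3*a_0 = 0, i.e. -1/3 + (-1/2)*q1 + (-1)*q2 + (-3/2)*q3 = 0.
  n^4: a_4 + q1*a_3 + q2*a_2 + q3*a_1 + q4*a_0 = 0, i.e. -1/4 + (-1/3)*q1 + (-1/2)*q2 + (-1)*q3 + (-3/2)*q4 = 0.
  n^5: a_5 + q1*a_4 + q2*a_3 + q3*a_2 + q4*a_1 = 0, i.e. -1/5 + (-1/4)*q1 + (-1/3)*q2 + (-1/2)*q3 + (-1)*q4 = 0.
Solving this linear system: q1 = -18/5, q2 = 31/15, q3 = -2/5, q4 = 19/90.
The numerator is Q*f truncated at degree 1: P0 = a_0 = -3/2; P1 = a_1 + q1*a_0 = 22/5.


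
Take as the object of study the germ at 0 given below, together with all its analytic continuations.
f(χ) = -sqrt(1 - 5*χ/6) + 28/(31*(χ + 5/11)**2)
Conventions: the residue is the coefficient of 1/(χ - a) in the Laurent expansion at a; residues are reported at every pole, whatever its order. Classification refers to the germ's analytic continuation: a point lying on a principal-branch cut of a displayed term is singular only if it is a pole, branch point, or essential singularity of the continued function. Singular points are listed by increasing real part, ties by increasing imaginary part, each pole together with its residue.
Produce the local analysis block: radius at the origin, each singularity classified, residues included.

Radius of convergence at 0: 5/11.
At -5/11: a pole of order 2; residue 0.
At 6/5: an algebraic (square-root) branch point.

Denominator factor (χ + 5/11)^2: pole of order 2 at -5/11, modulus 5/11.
Branch term (-1)*sqrt(1 - χ/(6/5)): its argument vanishes at χ = 6/5, a square-root branch point, modulus 6/5.
The radius of convergence is the smallest modulus among the singular points: 5/11.
The branch term is analytic at -5/11 and contributes nothing to the residue; only the rational part matters.
At the order-2 pole -5/11 set g(χ) = (χ - (-5/11))^2*(rational part) = 28/31.
Order-2 pole: residue = g'(a); g'(-5/11) = 0, so the residue is 0.
List the singular points by increasing real part (a conjugate pair: the negative imaginary part first).


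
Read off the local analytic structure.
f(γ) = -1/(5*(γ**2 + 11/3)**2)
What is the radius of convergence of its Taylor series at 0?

The radius of convergence is (1/3)*sqrt(33).

Denominator factor (γ**2 + 11/3)^2: discriminant -44/3, complex-conjugate roots ((1/3)*sqrt(33))*i and -((1/3)*sqrt(33))*i; poles of order 2, moduli (1/3)*sqrt(33) and (1/3)*sqrt(33).
The radius of convergence is the smallest modulus among the singular points: (1/3)*sqrt(33).


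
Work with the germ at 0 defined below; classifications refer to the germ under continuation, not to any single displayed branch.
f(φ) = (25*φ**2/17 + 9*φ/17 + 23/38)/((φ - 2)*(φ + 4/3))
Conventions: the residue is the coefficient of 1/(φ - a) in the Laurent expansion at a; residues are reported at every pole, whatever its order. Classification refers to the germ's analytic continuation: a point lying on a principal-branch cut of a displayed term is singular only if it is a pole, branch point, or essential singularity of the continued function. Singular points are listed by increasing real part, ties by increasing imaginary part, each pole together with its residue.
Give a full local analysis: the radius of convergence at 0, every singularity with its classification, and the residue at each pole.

Radius of convergence at 0: 4/3.
At -4/3: a pole of order 1; residue -2923/3876.
At 2: a pole of order 1; residue 2925/1292.

Denominator factor (φ - 2): pole of order 1 at 2, modulus 2.
Denominator factor (φ + 4/3): pole of order 1 at -4/3, modulus 4/3.
The radius of convergence is the smallest modulus among the singular points: 4/3.
At the order-1 pole -4/3 set g(φ) = (φ - (-4/3))*f(φ) = (25*φ**2/17 + 9*φ/17 + 23/38)/(φ - 2).
Simple pole: residue = g(a) at a = -4/3, which is -2923/3876.
At the order-1 pole 2 set g(φ) = (φ - (2))*f(φ) = (25*φ**2/17 + 9*φ/17 + 23/38)/(φ + 4/3).
Simple pole: residue = g(a) at a = 2, which is 2925/1292.
List the singular points by increasing real part (a conjugate pair: the negative imaginary part first).


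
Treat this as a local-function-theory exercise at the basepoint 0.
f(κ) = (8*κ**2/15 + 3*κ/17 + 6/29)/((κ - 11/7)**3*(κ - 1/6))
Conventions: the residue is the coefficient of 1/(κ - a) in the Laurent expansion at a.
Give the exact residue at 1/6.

At the order-1 pole 1/6 set g(κ) = (κ - (1/6))*f(κ) = (8*κ**2/15 + 3*κ/17 + 6/29)/(κ - 11/7)**3.
Simple pole: residue = g(a) at a = 1/6, which is -45861844/506259235.

The residue is -45861844/506259235.


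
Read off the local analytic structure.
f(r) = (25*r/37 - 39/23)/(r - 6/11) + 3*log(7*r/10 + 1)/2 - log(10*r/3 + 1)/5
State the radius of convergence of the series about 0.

The radius of convergence is 3/10.

Denominator factor (r - 6/11): pole of order 1 at 6/11, modulus 6/11.
Branch term (-1/5)*log(1 - r/(-3/10)): its argument vanishes at r = -3/10, a logarithmic branch point, modulus 3/10.
Branch term (3/2)*log(1 - r/(-10/7)): its argument vanishes at r = -10/7, a logarithmic branch point, modulus 10/7.
The radius of convergence is the smallest modulus among the singular points: 3/10.


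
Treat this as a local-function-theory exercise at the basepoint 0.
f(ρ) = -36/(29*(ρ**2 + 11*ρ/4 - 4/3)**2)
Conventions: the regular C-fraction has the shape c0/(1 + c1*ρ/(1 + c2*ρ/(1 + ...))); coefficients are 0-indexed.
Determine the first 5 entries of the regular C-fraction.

Taylor coefficients (expand at 0): a_0 = -81/116, a_1 = -2673/928, a_2 = -295731/29696, a_3 = -3680721/118784, a_4 = -692489493/7602176.
c0 = a_0 = -81/116. Peel one level at a time: if S = 1 + c*ρ/S' with S'(0) = 1, then c is the ρ-coefficient of S and S' = c*ρ/(S - 1).
S_1 = c0/f = 1 + (-33/8)*ρ + (705/256)*ρ^2 + ...; c1 = -33/8.
S_2 = c1*ρ/(S_1 - 1) = 1 + (235/352)*ρ + (148153/123904)*ρ^2 + ...; c2 = 235/352.
S_3 = c2*ρ/(S_2 - 1) = 1 + (-148153/82720)*ρ + (58416/55225)*ρ^2 + ...; c3 = -148153/82720.
S_4 = c3*ρ/(S_3 - 1) = 1 + (20562432/34815955)*ρ + ...; c4 = 20562432/34815955.

The regular C-fraction coefficients are [-81/116, -33/8, 235/352, -148153/82720, 20562432/34815955].


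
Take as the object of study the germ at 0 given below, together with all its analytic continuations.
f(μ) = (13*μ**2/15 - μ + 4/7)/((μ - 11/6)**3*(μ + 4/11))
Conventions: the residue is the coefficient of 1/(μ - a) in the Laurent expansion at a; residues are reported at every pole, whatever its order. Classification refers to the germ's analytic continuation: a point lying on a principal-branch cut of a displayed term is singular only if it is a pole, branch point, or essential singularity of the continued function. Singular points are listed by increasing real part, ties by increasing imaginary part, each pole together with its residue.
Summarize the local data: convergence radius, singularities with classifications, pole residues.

Radius of convergence at 0: 4/11.
At -4/11: a pole of order 1; residue -10562112/106701875.
At 11/6: a pole of order 3; residue 10562112/106701875.

Denominator factor (μ + 4/11): pole of order 1 at -4/11, modulus 4/11.
Denominator factor (μ - 11/6)^3: pole of order 3 at 11/6, modulus 11/6.
The radius of convergence is the smallest modulus among the singular points: 4/11.
At the order-1 pole -4/11 set g(μ) = (μ - (-4/11))*f(μ) = (13*μ**2/15 - μ + 4/7)/(μ - 11/6)**3.
Simple pole: residue = g(a) at a = -4/11, which is -10562112/106701875.
At the order-3 pole 11/6 set g(μ) = (μ - (11/6))^3*f(μ) = (13*μ**2/15 - μ + 4/7)/(μ + 4/11).
Order-3 pole: residue = g''(a)/2; g''(11/6) = 21124224/106701875, so the residue is 10562112/106701875.
List the singular points by increasing real part (a conjugate pair: the negative imaginary part first).


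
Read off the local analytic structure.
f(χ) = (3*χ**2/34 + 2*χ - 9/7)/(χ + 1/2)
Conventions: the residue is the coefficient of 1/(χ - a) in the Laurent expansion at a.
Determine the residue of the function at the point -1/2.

At the order-1 pole -1/2 set g(χ) = (χ - (-1/2))*f(χ) = 3*χ**2/34 + 2*χ - 9/7.
Simple pole: residue = g(a) at a = -1/2, which is -2155/952.

The residue is -2155/952.


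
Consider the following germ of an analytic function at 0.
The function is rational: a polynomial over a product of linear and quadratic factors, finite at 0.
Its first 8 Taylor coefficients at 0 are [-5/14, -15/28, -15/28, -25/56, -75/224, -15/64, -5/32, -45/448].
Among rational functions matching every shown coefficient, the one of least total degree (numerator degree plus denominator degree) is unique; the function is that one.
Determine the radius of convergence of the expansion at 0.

The radius of convergence is 2.

No rational of total degree below 3 reproduces all 8 coefficients; solving the [0/3] Pade equations on them gives f(η) = 20/(7*(η - 2)**3), whose expansion matches every shown term.
Denominator factor (η - 2)^3: pole of order 3 at 2, modulus 2.
The radius of convergence is the smallest modulus among the singular points: 2.


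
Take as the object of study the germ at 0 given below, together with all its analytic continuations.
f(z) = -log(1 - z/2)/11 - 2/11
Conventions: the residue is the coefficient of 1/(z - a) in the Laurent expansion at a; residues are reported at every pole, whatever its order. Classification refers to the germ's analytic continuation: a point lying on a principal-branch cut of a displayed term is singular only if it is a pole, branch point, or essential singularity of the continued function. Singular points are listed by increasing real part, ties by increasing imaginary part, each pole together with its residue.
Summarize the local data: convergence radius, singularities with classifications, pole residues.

Branch term (-1/11)*log(1 - z/(2)): its argument vanishes at z = 2, a logarithmic branch point, modulus 2.
The radius of convergence is the smallest modulus among the singular points: 2.

Radius of convergence at 0: 2.
At 2: a logarithmic branch point.


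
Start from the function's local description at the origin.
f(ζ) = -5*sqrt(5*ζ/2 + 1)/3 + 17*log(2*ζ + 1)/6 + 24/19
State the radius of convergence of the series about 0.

The radius of convergence is 2/5.

Branch term (17/6)*log(1 - ζ/(-1/2)): its argument vanishes at ζ = -1/2, a logarithmic branch point, modulus 1/2.
Branch term (-5/3)*sqrt(1 - ζ/(-2/5)): its argument vanishes at ζ = -2/5, a square-root branch point, modulus 2/5.
The radius of convergence is the smallest modulus among the singular points: 2/5.


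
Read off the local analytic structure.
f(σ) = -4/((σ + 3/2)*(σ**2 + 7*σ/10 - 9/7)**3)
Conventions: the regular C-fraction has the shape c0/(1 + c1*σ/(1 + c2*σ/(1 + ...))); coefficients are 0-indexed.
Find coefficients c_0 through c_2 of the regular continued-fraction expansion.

Taylor coefficients (expand at 0): a_0 = 2744/2187, a_1 = 39788/32805, a_2 = 6422332/1476225.
c0 = a_0 = 2744/2187. Peel one level at a time: if S = 1 + c*σ/S' with S'(0) = 1, then c is the σ-coefficient of S and S' = c*σ/(S - 1).
S_1 = c0/f = 1 + (-29/30)*σ + (-6839/2700)*σ^2 + ...; c1 = -29/30.
S_2 = c1*σ/(S_1 - 1) = 1 + (-6839/2610)*σ + ...; c2 = -6839/2610.

The regular C-fraction coefficients are [2744/2187, -29/30, -6839/2610].


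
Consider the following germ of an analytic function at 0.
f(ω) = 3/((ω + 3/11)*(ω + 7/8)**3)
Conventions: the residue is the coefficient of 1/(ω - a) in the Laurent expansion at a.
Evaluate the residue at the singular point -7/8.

The residue is -2044416/148877.

At the order-3 pole -7/8 set g(ω) = (ω - (-7/8))^3*f(ω) = 3/(ω + 3/11).
Order-3 pole: residue = g''(a)/2; g''(-7/8) = -4088832/148877, so the residue is -2044416/148877.


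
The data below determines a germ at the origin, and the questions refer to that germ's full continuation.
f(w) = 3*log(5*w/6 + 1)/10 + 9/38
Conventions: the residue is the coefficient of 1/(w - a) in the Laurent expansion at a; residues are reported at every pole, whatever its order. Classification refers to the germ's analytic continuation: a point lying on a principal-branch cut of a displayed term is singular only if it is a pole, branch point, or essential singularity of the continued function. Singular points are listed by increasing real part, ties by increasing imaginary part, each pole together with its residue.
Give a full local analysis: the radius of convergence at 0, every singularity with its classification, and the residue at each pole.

Radius of convergence at 0: 6/5.
At -6/5: a logarithmic branch point.

Branch term (3/10)*log(1 - w/(-6/5)): its argument vanishes at w = -6/5, a logarithmic branch point, modulus 6/5.
The radius of convergence is the smallest modulus among the singular points: 6/5.


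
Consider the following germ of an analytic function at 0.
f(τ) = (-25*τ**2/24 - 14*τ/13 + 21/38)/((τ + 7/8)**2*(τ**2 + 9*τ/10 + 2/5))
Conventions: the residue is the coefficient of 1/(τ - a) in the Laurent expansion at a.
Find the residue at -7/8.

The residue is 5106500/834537.

At the order-2 pole -7/8 set g(τ) = (τ - (-7/8))^2*f(τ) = (-25*τ**2/24 - 14*τ/13 + 21/38)/(τ**2 + 9*τ/10 + 2/5).
Order-2 pole: residue = g'(a); g'(-7/8) = 5106500/834537, so the residue is 5106500/834537.


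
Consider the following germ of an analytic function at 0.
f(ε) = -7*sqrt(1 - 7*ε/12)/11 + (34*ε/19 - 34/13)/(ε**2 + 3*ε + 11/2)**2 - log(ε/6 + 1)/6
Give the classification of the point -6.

The point is a logarithmic branch point.

The term (-1/6)*log(1 - ε/(-6)) has argument 1 - -6/(-6) = 0 at -6: a logarithmic (infinitely-sheeted) branch point; the remaining terms are analytic or single-valued there.


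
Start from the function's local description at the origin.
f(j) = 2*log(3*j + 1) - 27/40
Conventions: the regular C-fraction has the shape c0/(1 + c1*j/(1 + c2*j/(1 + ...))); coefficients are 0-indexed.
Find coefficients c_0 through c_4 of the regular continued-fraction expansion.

Taylor coefficients (expand at 0): a_0 = -27/40, a_1 = 6, a_2 = -9, a_3 = 18, a_4 = -81/2.
c0 = a_0 = -27/40. Peel one level at a time: if S = 1 + c*j/S' with S'(0) = 1, then c is the j-coefficient of S and S' = c*j/(S - 1).
S_1 = c0/f = 1 + (80/9)*j + (5320/81)*j^2 + ...; c1 = 80/9.
S_2 = c1*j/(S_1 - 1) = 1 + (-133/18)*j + (-3/4)*j^2 + ...; c2 = -133/18.
S_3 = c2*j/(S_2 - 1) = 1 + (-27/266)*j + (5751/35378)*j^2 + ...; c3 = -27/266.
S_4 = c3*j/(S_3 - 1) = 1 + (213/133)*j + ...; c4 = 213/133.

The regular C-fraction coefficients are [-27/40, 80/9, -133/18, -27/266, 213/133].


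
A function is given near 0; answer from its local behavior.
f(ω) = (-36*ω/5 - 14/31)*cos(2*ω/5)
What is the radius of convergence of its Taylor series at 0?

The factor cos(2*ω/5) is entire and contributes no finite singular point.
The polynomial part has no poles.
No finite singular points: the Taylor series at 0 converges everywhere.

The radius of convergence is infinite.


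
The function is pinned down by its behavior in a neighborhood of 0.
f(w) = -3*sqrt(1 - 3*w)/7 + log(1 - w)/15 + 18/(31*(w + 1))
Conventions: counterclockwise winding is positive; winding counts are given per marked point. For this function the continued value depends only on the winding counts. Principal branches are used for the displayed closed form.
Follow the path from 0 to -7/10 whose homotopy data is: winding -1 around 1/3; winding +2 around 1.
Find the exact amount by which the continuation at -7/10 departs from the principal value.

Continued minus principal equals ((3/35)*sqrt(310)) + ((4/15)*pi)*i.

The rational part is single-valued and drops out of the difference; each branch term changes only by its own monodromy.
(-3/7)*sqrt(1 - w/(1/3)): winding -1 is odd, the square root flips sign, contributing -2*(-3/7)*sqrt(1 - (-7/10)/(1/3)) = -2*(-3/7)*sqrt(31/10) = (3/35)*sqrt(310).
(1/15)*log(1 - w/(1)): each positive loop around 1 adds 2*pi*i to the log, so winding +2 contributes (1/15)*(2)*2*pi*i = (4/15)*pi*i.
Summing the contributions at w = -7/10 gives ((3/35)*sqrt(310)) + ((4/15)*pi)*i.
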